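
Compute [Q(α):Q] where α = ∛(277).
[Q(α):Q] = 3

The minimal polynomial of α is x^3 - 277, irreducible over Q since 277 is not a perfect cube (so x^3 - 277 has no rational root). Hence [Q(α):Q] = deg(m_α) = 3.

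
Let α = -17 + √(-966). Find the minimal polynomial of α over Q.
m_α(x) = x^2 + 34x + 1255

From α + 17 = √(-966), squaring gives (α + 17)^2 = -966, i.e. α^2 + 34α + 289 = -966, so α^2 + 34α + 1255 = 0. The discriminant of x^2 + 34x + 1255 is (34)^2 - 4·(1255) = 1156 - 5020 = -3864, and 4·(-966) is not a perfect square in Q since -966 is squarefree and ≠ 1. Hence x^2 + 34x + 1255 is irreducible over Q and is the minimal polynomial of α.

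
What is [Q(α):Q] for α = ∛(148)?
[Q(α):Q] = 3

The minimal polynomial of α is x^3 - 148, irreducible over Q since 148 is not a perfect cube (so x^3 - 148 has no rational root). Hence [Q(α):Q] = deg(m_α) = 3.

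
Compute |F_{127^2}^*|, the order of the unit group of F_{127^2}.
|F_{127^2}^*| = 16128

F_{127^2} has 127^2 = 16129 elements; its multiplicative group consists of all nonzero elements, so |F_{127^2}^*| = 16129 - 1 = 16128. (It is cyclic since any finite subgroup of the multiplicative group of a field is cyclic.)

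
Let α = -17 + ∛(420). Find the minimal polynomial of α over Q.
m_α(x) = x^3 + 51x^2 + 867x + 4493

Set β = α + 17 = ∛(420), so β^3 = 420. Then (α + 17)^3 - 420 = 0, i.e. α is a root of g(x) = (x + 17)^3 - 420 = x^3 + 51x^2 + 867x + 4493. Since g(x) = h(x + 17) where h(x) = x^3 - 420, and h is irreducible over Q (because 420 is not a perfect cube, so h has no rational root, and a monic cubic with no rational root is irreducible), g is also irreducible (irreducibility is preserved under the substitution x → x + 17). Hence m_α(x) = x^3 + 51x^2 + 867x + 4493.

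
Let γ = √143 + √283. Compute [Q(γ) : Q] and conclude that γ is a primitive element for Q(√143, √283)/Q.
[Q(γ) : Q] = 4 (equivalently, Q(γ) = Q(√143, √283))

Obviously Q(γ) ⊆ Q(√143, √283), and [Q(√143, √283):Q] = 4 (since 143, 283 are distinct squarefree integers > 1 with 40469 not a perfect square). To show equality we compute the minimal polynomial of γ. From γ = √143 + √283: γ^2 = 143 + 2√(40469) + 283 = 426 + 2√(40469), so γ^2 - 426 = 2√(40469); squaring, (γ^2 - 426)^2 = 4·40469, i.e. γ^4 - 852γ^2 + 181476 - 161876 = 0, i.e. γ^4 - 852γ^2 + 19600 = 0. So γ is a root of x^4 - 852x^2 + 19600. This polynomial is irreducible over Q: it has no rational root (each ±√143 ± √283 is irrational), and any factorization into two quadratics over Q would force √(40469) ∈ Q (pairing opposite roots) or √143, √283 ∈ Q (other pairings), all impossible. Hence [Q(γ):Q] = 4 = [Q(√143, √283):Q], so Q(γ) = Q(√143, √283).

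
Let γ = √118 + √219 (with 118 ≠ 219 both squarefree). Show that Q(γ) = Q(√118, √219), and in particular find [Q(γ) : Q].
[Q(γ) : Q] = 4 (equivalently, Q(γ) = Q(√118, √219))

Obviously Q(γ) ⊆ Q(√118, √219), and [Q(√118, √219):Q] = 4 (since 118, 219 are distinct squarefree integers > 1 with 25842 not a perfect square). To show equality we compute the minimal polynomial of γ. From γ = √118 + √219: γ^2 = 118 + 2√(25842) + 219 = 337 + 2√(25842), so γ^2 - 337 = 2√(25842); squaring, (γ^2 - 337)^2 = 4·25842, i.e. γ^4 - 674γ^2 + 113569 - 103368 = 0, i.e. γ^4 - 674γ^2 + 10201 = 0. So γ is a root of x^4 - 674x^2 + 10201. This polynomial is irreducible over Q: it has no rational root (each ±√118 ± √219 is irrational), and any factorization into two quadratics over Q would force √(25842) ∈ Q (pairing opposite roots) or √118, √219 ∈ Q (other pairings), all impossible. Hence [Q(γ):Q] = 4 = [Q(√118, √219):Q], so Q(γ) = Q(√118, √219).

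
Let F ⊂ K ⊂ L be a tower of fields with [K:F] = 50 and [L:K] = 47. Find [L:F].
[L:F] = 2350

The tower law says that for any tower of field extensions F ⊂ K ⊂ L with finite degrees, [L:F] = [L:K] · [K:F]. Here this gives [L:F] = 47 · 50 = 2350.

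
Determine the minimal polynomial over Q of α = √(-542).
m_α(x) = x^2 + 542

α satisfies α^2 + 542 = 0, so x^2 + 542 annihilates α. Since d = -542 is squarefree and ≠ 1, it is not a perfect square in Q, so x^2 + 542 has no rational root and is therefore irreducible over Q (a degree-2 polynomial over a field is irreducible iff it has no root). Hence m_α(x) = x^2 + 542.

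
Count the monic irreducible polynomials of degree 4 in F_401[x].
There are 6464200200 monic irreducible polynomials of degree 4 over F_401

Each element of F_{401^4} that lies in no proper subfield is a root of exactly one monic irreducible of degree 4 over F_401, and each such polynomial has 4 distinct roots in F_{401^4}. By Möbius inversion the count is N_401(4) = (1/4) Σ_{d|4} μ(4/d) · 401^d = (1/4)(μ(4)·401^1 + μ(2)·401^2 + μ(1)·401^4) = 25856800800/4 = 6464200200.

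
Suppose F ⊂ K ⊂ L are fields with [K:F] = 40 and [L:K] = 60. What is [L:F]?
[L:F] = 2400

The tower law says that for any tower of field extensions F ⊂ K ⊂ L with finite degrees, [L:F] = [L:K] · [K:F]. Here this gives [L:F] = 60 · 40 = 2400.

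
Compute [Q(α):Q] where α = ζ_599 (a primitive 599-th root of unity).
[Q(α):Q] = 598

The minimal polynomial of ζ_599 over Q is the 599-th cyclotomic polynomial Φ_599(x), which is irreducible over Q and has degree φ(599) = 598. Hence [Q(α):Q] = φ(599) = 598.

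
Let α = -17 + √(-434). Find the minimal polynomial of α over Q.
m_α(x) = x^2 + 34x + 723

From α + 17 = √(-434), squaring gives (α + 17)^2 = -434, i.e. α^2 + 34α + 289 = -434, so α^2 + 34α + 723 = 0. The discriminant of x^2 + 34x + 723 is (34)^2 - 4·(723) = 1156 - 2892 = -1736, and 4·(-434) is not a perfect square in Q since -434 is squarefree and ≠ 1. Hence x^2 + 34x + 723 is irreducible over Q and is the minimal polynomial of α.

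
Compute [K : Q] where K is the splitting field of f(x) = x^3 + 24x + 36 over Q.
[K : Q] = 6

By the rational root test, any rational root of the monic integer polynomial f(x) = x^3 + 24x + 36 must be an integer dividing the constant term 36, i.e. one of ±{1, 2, 3, 4, 6, 9, 12, 18, 36}. Evaluating: f(1) = 61, f(-1) = 11, f(2) = 92, f(-2) = -20, f(3) = 135, f(-3) = -63, f(4) = 196, f(-4) = -124, f(6) = 396, f(-6) = -324, f(9) = 981, f(-9) = -909, f(12) = 2052, f(-12) = -1980, f(18) = 6300, f(-18) = -6228, f(36) = 47556, f(-36) = -47484; none is 0, so f has no rational root and is therefore irreducible over Q (a cubic with no linear factor over a field is irreducible). For an irreducible cubic, the Galois group is A_3 or S_3 according as the discriminant disc(f) = -4a^3 - 27b^2 = -4·(24)^3 - 27·(36)^2 = -90288 is or is not a square in Q. Here disc(f) = -90288 is not a perfect square in Q, so the Galois group of f over Q is not contained in A_3 and must be all of S_3. The splitting field has degree |S_3| = 6 over Q, so [K : Q] = 6.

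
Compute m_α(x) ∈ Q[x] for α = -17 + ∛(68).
m_α(x) = x^3 + 51x^2 + 867x + 4845

Set β = α + 17 = ∛(68), so β^3 = 68. Then (α + 17)^3 - 68 = 0, i.e. α is a root of g(x) = (x + 17)^3 - 68 = x^3 + 51x^2 + 867x + 4845. Since g(x) = h(x + 17) where h(x) = x^3 - 68, and h is irreducible over Q (because 68 is not a perfect cube, so h has no rational root, and a monic cubic with no rational root is irreducible), g is also irreducible (irreducibility is preserved under the substitution x → x + 17). Hence m_α(x) = x^3 + 51x^2 + 867x + 4845.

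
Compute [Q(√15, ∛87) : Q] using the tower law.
[Q(√15, ∛87) : Q] = 6

Let L = Q(√15, ∛87). Since Q(√15) ⊂ L and [Q(√15):Q] = 2, the tower law gives 2 | [L:Q]. Likewise Q(∛87) ⊂ L with [Q(∛87):Q] = 3 (because 87 is not a perfect cube), so 3 | [L:Q]. As gcd(2,3) = 1, [L:Q] is divisible by 6. Conversely L is generated over Q by √15 and ∛87, so [L:Q] ≤ 2·3 = 6. Therefore [Q(√15, ∛87) : Q] = 6.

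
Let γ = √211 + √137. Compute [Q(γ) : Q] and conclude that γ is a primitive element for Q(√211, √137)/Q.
[Q(γ) : Q] = 4 (equivalently, Q(γ) = Q(√211, √137))

Obviously Q(γ) ⊆ Q(√211, √137), and [Q(√211, √137):Q] = 4 (since 211, 137 are distinct squarefree integers > 1 with 28907 not a perfect square). To show equality we compute the minimal polynomial of γ. From γ = √211 + √137: γ^2 = 211 + 2√(28907) + 137 = 348 + 2√(28907), so γ^2 - 348 = 2√(28907); squaring, (γ^2 - 348)^2 = 4·28907, i.e. γ^4 - 696γ^2 + 121104 - 115628 = 0, i.e. γ^4 - 696γ^2 + 5476 = 0. So γ is a root of x^4 - 696x^2 + 5476. This polynomial is irreducible over Q: it has no rational root (each ±√211 ± √137 is irrational), and any factorization into two quadratics over Q would force √(28907) ∈ Q (pairing opposite roots) or √211, √137 ∈ Q (other pairings), all impossible. Hence [Q(γ):Q] = 4 = [Q(√211, √137):Q], so Q(γ) = Q(√211, √137).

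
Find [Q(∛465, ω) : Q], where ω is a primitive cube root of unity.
[Q(∛465, ω) : Q] = 6

[Q(∛465):Q] = 3 (min poly x^3 - 465, irreducible since 465 is not a perfect cube). [Q(ω):Q] = 2 (min poly x^2 + x + 1). Since Q(∛465) ⊂ R and ω ∉ R, we have ω ∉ Q(∛465), so x^2 + x + 1 remains irreducible over Q(∛465) and [Q(∛465, ω) : Q(∛465)] = 2. By the tower law, [Q(∛465, ω) : Q] = 3 · 2 = 6. (In fact Q(∛465, ω) is the splitting field of x^3 - 465 over Q.)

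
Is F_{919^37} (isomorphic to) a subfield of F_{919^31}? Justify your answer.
No: F_{919^37} is not a subfield of F_{919^31}

F_{p^m} embeds in F_{p^n} iff m | n. Here 37 ∤ 31 (since 31 = 0·37 + 31 with remainder 31 ≠ 0), so F_{919^37} is not a subfield of F_{919^31}. Equivalently: if it were, the tower law would give 37 = [F_{919^37}:F_919] dividing [F_{919^31}:F_919] = 31, contradiction.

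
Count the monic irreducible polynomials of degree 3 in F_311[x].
There are 10026640 monic irreducible polynomials of degree 3 over F_311

Each element of F_{311^3} that lies in no proper subfield is a root of exactly one monic irreducible of degree 3 over F_311, and each such polynomial has 3 distinct roots in F_{311^3}. By Möbius inversion the count is N_311(3) = (1/3) Σ_{d|3} μ(3/d) · 311^d = (1/3)(μ(3)·311^1 + μ(1)·311^3) = 30079920/3 = 10026640.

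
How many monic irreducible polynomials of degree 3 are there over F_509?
There are 43957240 monic irreducible polynomials of degree 3 over F_509

Each element of F_{509^3} that lies in no proper subfield is a root of exactly one monic irreducible of degree 3 over F_509, and each such polynomial has 3 distinct roots in F_{509^3}. By Möbius inversion the count is N_509(3) = (1/3) Σ_{d|3} μ(3/d) · 509^d = (1/3)(μ(3)·509^1 + μ(1)·509^3) = 131871720/3 = 43957240.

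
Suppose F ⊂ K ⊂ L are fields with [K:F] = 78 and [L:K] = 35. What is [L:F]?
[L:F] = 2730

The tower law says that for any tower of field extensions F ⊂ K ⊂ L with finite degrees, [L:F] = [L:K] · [K:F]. Here this gives [L:F] = 35 · 78 = 2730.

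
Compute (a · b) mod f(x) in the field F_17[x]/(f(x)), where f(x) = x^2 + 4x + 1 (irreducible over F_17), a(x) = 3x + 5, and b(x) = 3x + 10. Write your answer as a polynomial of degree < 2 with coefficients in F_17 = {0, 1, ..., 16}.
a · b ≡ 9x + 7 (mod f(x))

Multiply in F_17[x]: a(x)·b(x) = (3x + 5)·(3x + 10) = 9x^2 + 11x + 16. This has degree ≥ 2, so divide by f(x) over F_17: 9x^2 + 11x + 16 = (9)·(x^2 + 4x + 1) + (9x + 7). Hence a·b ≡ 9x + 7 (mod f). (F_17[x]/(f) is a field with 17^2 = 289 elements since f is irreducible of degree 2.)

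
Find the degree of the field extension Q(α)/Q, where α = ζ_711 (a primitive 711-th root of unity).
[Q(α):Q] = 468

The minimal polynomial of ζ_711 over Q is the 711-th cyclotomic polynomial Φ_711(x), which is irreducible over Q and has degree φ(711) = 468. Hence [Q(α):Q] = φ(711) = 468.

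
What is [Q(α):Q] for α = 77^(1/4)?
[Q(α):Q] = 4

α is a root of x^4 - 77. By Eisenstein's criterion at the prime p = 7 (which divides the constant term 77 but p^2 = 49 does not, since 77 is squarefree), x^4 - 77 is irreducible over Q. Hence [Q(α):Q] = 4.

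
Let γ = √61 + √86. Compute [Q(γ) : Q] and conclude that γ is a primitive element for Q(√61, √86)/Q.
[Q(γ) : Q] = 4 (equivalently, Q(γ) = Q(√61, √86))

Obviously Q(γ) ⊆ Q(√61, √86), and [Q(√61, √86):Q] = 4 (since 61, 86 are distinct squarefree integers > 1 with 5246 not a perfect square). To show equality we compute the minimal polynomial of γ. From γ = √61 + √86: γ^2 = 61 + 2√(5246) + 86 = 147 + 2√(5246), so γ^2 - 147 = 2√(5246); squaring, (γ^2 - 147)^2 = 4·5246, i.e. γ^4 - 294γ^2 + 21609 - 20984 = 0, i.e. γ^4 - 294γ^2 + 625 = 0. So γ is a root of x^4 - 294x^2 + 625. This polynomial is irreducible over Q: it has no rational root (each ±√61 ± √86 is irrational), and any factorization into two quadratics over Q would force √(5246) ∈ Q (pairing opposite roots) or √61, √86 ∈ Q (other pairings), all impossible. Hence [Q(γ):Q] = 4 = [Q(√61, √86):Q], so Q(γ) = Q(√61, √86).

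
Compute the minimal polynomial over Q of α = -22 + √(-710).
m_α(x) = x^2 + 44x + 1194

From α + 22 = √(-710), squaring gives (α + 22)^2 = -710, i.e. α^2 + 44α + 484 = -710, so α^2 + 44α + 1194 = 0. The discriminant of x^2 + 44x + 1194 is (44)^2 - 4·(1194) = 1936 - 4776 = -2840, and 4·(-710) is not a perfect square in Q since -710 is squarefree and ≠ 1. Hence x^2 + 44x + 1194 is irreducible over Q and is the minimal polynomial of α.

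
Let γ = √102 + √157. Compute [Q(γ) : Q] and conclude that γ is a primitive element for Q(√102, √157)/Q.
[Q(γ) : Q] = 4 (equivalently, Q(γ) = Q(√102, √157))

Obviously Q(γ) ⊆ Q(√102, √157), and [Q(√102, √157):Q] = 4 (since 102, 157 are distinct squarefree integers > 1 with 16014 not a perfect square). To show equality we compute the minimal polynomial of γ. From γ = √102 + √157: γ^2 = 102 + 2√(16014) + 157 = 259 + 2√(16014), so γ^2 - 259 = 2√(16014); squaring, (γ^2 - 259)^2 = 4·16014, i.e. γ^4 - 518γ^2 + 67081 - 64056 = 0, i.e. γ^4 - 518γ^2 + 3025 = 0. So γ is a root of x^4 - 518x^2 + 3025. This polynomial is irreducible over Q: it has no rational root (each ±√102 ± √157 is irrational), and any factorization into two quadratics over Q would force √(16014) ∈ Q (pairing opposite roots) or √102, √157 ∈ Q (other pairings), all impossible. Hence [Q(γ):Q] = 4 = [Q(√102, √157):Q], so Q(γ) = Q(√102, √157).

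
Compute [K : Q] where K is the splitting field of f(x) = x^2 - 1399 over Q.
[K : Q] = 2

f(x) = x^2 - 1399 factors as (x - √1399)(x + √1399). The splitting field is K = Q(√1399). Since 1399 is squarefree and > 1, it is not a perfect square, so x^2 - 1399 is irreducible over Q and [Q(√1399) : Q] = 2. Hence [K : Q] = 2.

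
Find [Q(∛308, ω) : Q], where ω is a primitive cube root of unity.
[Q(∛308, ω) : Q] = 6

[Q(∛308):Q] = 3 (min poly x^3 - 308, irreducible since 308 is not a perfect cube). [Q(ω):Q] = 2 (min poly x^2 + x + 1). Since Q(∛308) ⊂ R and ω ∉ R, we have ω ∉ Q(∛308), so x^2 + x + 1 remains irreducible over Q(∛308) and [Q(∛308, ω) : Q(∛308)] = 2. By the tower law, [Q(∛308, ω) : Q] = 3 · 2 = 6. (In fact Q(∛308, ω) is the splitting field of x^3 - 308 over Q.)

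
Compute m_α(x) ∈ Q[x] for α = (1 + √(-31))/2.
m_α(x) = x^2 - x + 8

From 2α - 1 = √(-31), squaring gives (2α - 1)^2 = -31, i.e. 4α^2 - 4α + 1 = -31, so α^2 - α + (1 + 31)/4 = 0. Since -31 ≡ 1 (mod 4), (1 + 31)/4 = 8 ∈ Z. The polynomial x^2 - x + 8 has discriminant 1 - 4·(8) = -31, which is not a perfect square in Q (d = -31 is squarefree and ≠ 1), so x^2 - x + 8 is irreducible over Q. It is the minimal polynomial of α.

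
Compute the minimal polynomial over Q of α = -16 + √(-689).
m_α(x) = x^2 + 32x + 945

From α + 16 = √(-689), squaring gives (α + 16)^2 = -689, i.e. α^2 + 32α + 256 = -689, so α^2 + 32α + 945 = 0. The discriminant of x^2 + 32x + 945 is (32)^2 - 4·(945) = 1024 - 3780 = -2756, and 4·(-689) is not a perfect square in Q since -689 is squarefree and ≠ 1. Hence x^2 + 32x + 945 is irreducible over Q and is the minimal polynomial of α.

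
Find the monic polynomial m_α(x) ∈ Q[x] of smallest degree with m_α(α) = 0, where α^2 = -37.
m_α(x) = x^2 + 37

α satisfies α^2 + 37 = 0, so x^2 + 37 annihilates α. Since d = -37 is squarefree and ≠ 1, it is not a perfect square in Q, so x^2 + 37 has no rational root and is therefore irreducible over Q (a degree-2 polynomial over a field is irreducible iff it has no root). Hence m_α(x) = x^2 + 37.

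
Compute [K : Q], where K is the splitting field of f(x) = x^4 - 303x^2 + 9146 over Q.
[K : Q] = 4

Solving the quadratic in x^2: x^2 = (303 ± √(303^2 - 4·9146))/2 = (303 ± √55225)/2 = (303 ± 235)/2, giving x^2 = 269 or x^2 = 34. So f(x) = (x^2 - 269)(x^2 - 34) and the roots of f are ±√269, ±√34. Hence the splitting field is K = Q(√269, √34). Since 269 and 34 are distinct squarefree integers > 1, their product 9146 is not a perfect square, so √34 ∉ Q(√269). By the tower law [K:Q] = [Q(√269,√34):Q(√269)] · [Q(√269):Q] = 2 · 2 = 4.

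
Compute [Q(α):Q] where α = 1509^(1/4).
[Q(α):Q] = 4

α is a root of x^4 - 1509. By Eisenstein's criterion at the prime p = 3 (which divides the constant term 1509 but p^2 = 9 does not, since 1509 is squarefree), x^4 - 1509 is irreducible over Q. Hence [Q(α):Q] = 4.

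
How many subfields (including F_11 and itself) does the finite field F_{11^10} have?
F_{11^10} has 4 subfields

The subfields of F_{p^n} are exactly the fields F_{p^d} for d | n (each is the fixed field of the unique index-d subgroup of Gal(F_{p^n}/F_p) ≅ Z/nZ). The divisors of n = 10 are {1, 2, 5, 10}, giving 4 subfields: F_{11^1}, F_{11^2}, F_{11^5}, F_{11^10}.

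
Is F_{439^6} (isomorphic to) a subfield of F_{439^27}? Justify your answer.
No: F_{439^6} is not a subfield of F_{439^27}

F_{p^m} embeds in F_{p^n} iff m | n. Here 6 ∤ 27 (since 27 = 4·6 + 3 with remainder 3 ≠ 0), so F_{439^6} is not a subfield of F_{439^27}. Equivalently: if it were, the tower law would give 6 = [F_{439^6}:F_439] dividing [F_{439^27}:F_439] = 27, contradiction.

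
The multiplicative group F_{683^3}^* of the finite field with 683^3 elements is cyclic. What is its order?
|F_{683^3}^*| = 318611986

F_{683^3} has 683^3 = 318611987 elements; its multiplicative group consists of all nonzero elements, so |F_{683^3}^*| = 318611987 - 1 = 318611986. (It is cyclic since any finite subgroup of the multiplicative group of a field is cyclic.)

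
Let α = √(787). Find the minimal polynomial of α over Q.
m_α(x) = x^2 - 787

α satisfies α^2 - 787 = 0, so x^2 - 787 annihilates α. Since d = 787 is squarefree and ≠ 1, it is not a perfect square in Q, so x^2 - 787 has no rational root and is therefore irreducible over Q (a degree-2 polynomial over a field is irreducible iff it has no root). Hence m_α(x) = x^2 - 787.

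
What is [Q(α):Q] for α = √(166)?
[Q(α):Q] = 2

[Q(α):Q] equals the degree of the minimal polynomial of α. Here α^2 = 166 and x^2 - 166 is irreducible (d = 166 is squarefree, ≠ 1, hence not a square), so deg(m_α) = 2. Thus [Q(α):Q] = 2.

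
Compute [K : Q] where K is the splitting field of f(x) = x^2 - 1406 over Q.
[K : Q] = 2

f(x) = x^2 - 1406 factors as (x - √1406)(x + √1406). The splitting field is K = Q(√1406). Since 1406 is squarefree and > 1, it is not a perfect square, so x^2 - 1406 is irreducible over Q and [Q(√1406) : Q] = 2. Hence [K : Q] = 2.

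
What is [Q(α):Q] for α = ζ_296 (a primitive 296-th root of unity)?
[Q(α):Q] = 144

The minimal polynomial of ζ_296 over Q is the 296-th cyclotomic polynomial Φ_296(x), which is irreducible over Q and has degree φ(296) = 144. Hence [Q(α):Q] = φ(296) = 144.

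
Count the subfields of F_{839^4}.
F_{839^4} has 3 subfields

The subfields of F_{p^n} are exactly the fields F_{p^d} for d | n (each is the fixed field of the unique index-d subgroup of Gal(F_{p^n}/F_p) ≅ Z/nZ). The divisors of n = 4 are {1, 2, 4}, giving 3 subfields: F_{839^1}, F_{839^2}, F_{839^4}.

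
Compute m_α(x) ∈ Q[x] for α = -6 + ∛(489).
m_α(x) = x^3 + 18x^2 + 108x - 273

Set β = α + 6 = ∛(489), so β^3 = 489. Then (α + 6)^3 - 489 = 0, i.e. α is a root of g(x) = (x + 6)^3 - 489 = x^3 + 18x^2 + 108x - 273. Since g(x) = h(x + 6) where h(x) = x^3 - 489, and h is irreducible over Q (because 489 is not a perfect cube, so h has no rational root, and a monic cubic with no rational root is irreducible), g is also irreducible (irreducibility is preserved under the substitution x → x + 6). Hence m_α(x) = x^3 + 18x^2 + 108x - 273.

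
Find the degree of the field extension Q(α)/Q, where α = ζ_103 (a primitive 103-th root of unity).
[Q(α):Q] = 102

The minimal polynomial of ζ_103 over Q is the 103-th cyclotomic polynomial Φ_103(x), which is irreducible over Q and has degree φ(103) = 102. Hence [Q(α):Q] = φ(103) = 102.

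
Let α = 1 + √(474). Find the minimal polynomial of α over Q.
m_α(x) = x^2 - 2x - 473

From α - 1 = √(474), squaring gives (α - 1)^2 = 474, i.e. α^2 - 2α + 1 = 474, so α^2 - 2α - 473 = 0. The discriminant of x^2 - 2x - 473 is (-2)^2 - 4·(-473) = 4 + 1892 = 1896, and 4·(474) is not a perfect square in Q since 474 is squarefree and ≠ 1. Hence x^2 - 2x - 473 is irreducible over Q and is the minimal polynomial of α.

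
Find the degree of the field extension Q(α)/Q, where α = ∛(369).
[Q(α):Q] = 3

The minimal polynomial of α is x^3 - 369, irreducible over Q since 369 is not a perfect cube (so x^3 - 369 has no rational root). Hence [Q(α):Q] = deg(m_α) = 3.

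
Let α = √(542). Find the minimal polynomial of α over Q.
m_α(x) = x^2 - 542

α satisfies α^2 - 542 = 0, so x^2 - 542 annihilates α. Since d = 542 is squarefree and ≠ 1, it is not a perfect square in Q, so x^2 - 542 has no rational root and is therefore irreducible over Q (a degree-2 polynomial over a field is irreducible iff it has no root). Hence m_α(x) = x^2 - 542.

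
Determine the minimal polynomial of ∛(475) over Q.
m_α(x) = x^3 - 475

α satisfies α^3 = 475, so x^3 - 475 annihilates α. By the rational root test, a rational root p/q (in lowest terms) of x^3 - 475 would satisfy p^3 = 475 q^3, forcing q = 1 and p^3 = 475; but 475 is not a perfect cube, contradiction. A monic cubic over Q with no rational root is irreducible (any nontrivial factorization would include a linear factor). Hence x^3 - 475 is the minimal polynomial of α, and in particular [Q(α):Q] = 3.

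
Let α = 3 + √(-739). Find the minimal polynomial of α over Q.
m_α(x) = x^2 - 6x + 748

From α - 3 = √(-739), squaring gives (α - 3)^2 = -739, i.e. α^2 - 6α + 9 = -739, so α^2 - 6α + 748 = 0. The discriminant of x^2 - 6x + 748 is (-6)^2 - 4·(748) = 36 - 2992 = -2956, and 4·(-739) is not a perfect square in Q since -739 is squarefree and ≠ 1. Hence x^2 - 6x + 748 is irreducible over Q and is the minimal polynomial of α.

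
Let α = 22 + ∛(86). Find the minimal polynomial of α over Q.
m_α(x) = x^3 - 66x^2 + 1452x - 10734

Set β = α - 22 = ∛(86), so β^3 = 86. Then (α - 22)^3 - 86 = 0, i.e. α is a root of g(x) = (x - 22)^3 - 86 = x^3 - 66x^2 + 1452x - 10734. Since g(x) = h(x - 22) where h(x) = x^3 - 86, and h is irreducible over Q (because 86 is not a perfect cube, so h has no rational root, and a monic cubic with no rational root is irreducible), g is also irreducible (irreducibility is preserved under the substitution x → x - 22). Hence m_α(x) = x^3 - 66x^2 + 1452x - 10734.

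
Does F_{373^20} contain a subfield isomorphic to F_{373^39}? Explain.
No: F_{373^39} is not a subfield of F_{373^20}

F_{p^m} embeds in F_{p^n} iff m | n. Here 39 ∤ 20 (since 20 = 0·39 + 20 with remainder 20 ≠ 0), so F_{373^39} is not a subfield of F_{373^20}. Equivalently: if it were, the tower law would give 39 = [F_{373^39}:F_373] dividing [F_{373^20}:F_373] = 20, contradiction.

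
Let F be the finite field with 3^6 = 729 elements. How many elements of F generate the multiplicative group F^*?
There are φ(728) = 288 primitive elements

F_q^* is cyclic of order q - 1 = 728. A cyclic group of order m has exactly φ(m) generators. Here m = 728 = 2^3 · 7 · 13, so the number of primitive elements is φ(728) = 288.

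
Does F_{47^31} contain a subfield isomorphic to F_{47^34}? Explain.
No: F_{47^34} is not a subfield of F_{47^31}

F_{p^m} embeds in F_{p^n} iff m | n. Here 34 ∤ 31 (since 31 = 0·34 + 31 with remainder 31 ≠ 0), so F_{47^34} is not a subfield of F_{47^31}. Equivalently: if it were, the tower law would give 34 = [F_{47^34}:F_47] dividing [F_{47^31}:F_47] = 31, contradiction.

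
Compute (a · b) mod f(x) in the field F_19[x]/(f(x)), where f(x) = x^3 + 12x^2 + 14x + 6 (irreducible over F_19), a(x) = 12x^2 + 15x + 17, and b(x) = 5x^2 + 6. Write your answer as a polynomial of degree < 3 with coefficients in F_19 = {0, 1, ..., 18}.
a · b ≡ 8x^2 + x + 1 (mod f(x))

Multiply in F_19[x]: a(x)·b(x) = (12x^2 + 15x + 17)·(5x^2 + 6) = 3x^4 + 18x^3 + 5x^2 + 14x + 7. This has degree ≥ 3, so divide by f(x) over F_19: 3x^4 + 18x^3 + 5x^2 + 14x + 7 = (3x + 1)·(x^3 + 12x^2 + 14x + 6) + (8x^2 + x + 1). Hence a·b ≡ 8x^2 + x + 1 (mod f). (F_19[x]/(f) is a field with 19^3 = 6859 elements since f is irreducible of degree 3.)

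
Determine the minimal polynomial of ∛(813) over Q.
m_α(x) = x^3 - 813

α satisfies α^3 = 813, so x^3 - 813 annihilates α. By the rational root test, a rational root p/q (in lowest terms) of x^3 - 813 would satisfy p^3 = 813 q^3, forcing q = 1 and p^3 = 813; but 813 is not a perfect cube, contradiction. A monic cubic over Q with no rational root is irreducible (any nontrivial factorization would include a linear factor). Hence x^3 - 813 is the minimal polynomial of α, and in particular [Q(α):Q] = 3.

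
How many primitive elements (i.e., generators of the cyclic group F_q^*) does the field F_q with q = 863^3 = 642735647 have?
There are φ(642735646) = 274800960 primitive elements

F_q^* is cyclic of order q - 1 = 642735646. A cyclic group of order m has exactly φ(m) generators. Here m = 642735646 = 2 · 7^2 · 431 · 15217, so the number of primitive elements is φ(642735646) = 274800960.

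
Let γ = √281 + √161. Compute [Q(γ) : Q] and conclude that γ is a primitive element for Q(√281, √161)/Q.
[Q(γ) : Q] = 4 (equivalently, Q(γ) = Q(√281, √161))

Obviously Q(γ) ⊆ Q(√281, √161), and [Q(√281, √161):Q] = 4 (since 281, 161 are distinct squarefree integers > 1 with 45241 not a perfect square). To show equality we compute the minimal polynomial of γ. From γ = √281 + √161: γ^2 = 281 + 2√(45241) + 161 = 442 + 2√(45241), so γ^2 - 442 = 2√(45241); squaring, (γ^2 - 442)^2 = 4·45241, i.e. γ^4 - 884γ^2 + 195364 - 180964 = 0, i.e. γ^4 - 884γ^2 + 14400 = 0. So γ is a root of x^4 - 884x^2 + 14400. This polynomial is irreducible over Q: it has no rational root (each ±√281 ± √161 is irrational), and any factorization into two quadratics over Q would force √(45241) ∈ Q (pairing opposite roots) or √281, √161 ∈ Q (other pairings), all impossible. Hence [Q(γ):Q] = 4 = [Q(√281, √161):Q], so Q(γ) = Q(√281, √161).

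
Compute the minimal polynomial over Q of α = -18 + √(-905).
m_α(x) = x^2 + 36x + 1229

From α + 18 = √(-905), squaring gives (α + 18)^2 = -905, i.e. α^2 + 36α + 324 = -905, so α^2 + 36α + 1229 = 0. The discriminant of x^2 + 36x + 1229 is (36)^2 - 4·(1229) = 1296 - 4916 = -3620, and 4·(-905) is not a perfect square in Q since -905 is squarefree and ≠ 1. Hence x^2 + 36x + 1229 is irreducible over Q and is the minimal polynomial of α.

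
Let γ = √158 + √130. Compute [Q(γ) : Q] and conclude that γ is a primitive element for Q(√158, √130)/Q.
[Q(γ) : Q] = 4 (equivalently, Q(γ) = Q(√158, √130))

Obviously Q(γ) ⊆ Q(√158, √130), and [Q(√158, √130):Q] = 4 (since 158, 130 are distinct squarefree integers > 1 with 20540 not a perfect square). To show equality we compute the minimal polynomial of γ. From γ = √158 + √130: γ^2 = 158 + 2√(20540) + 130 = 288 + 2√(20540), so γ^2 - 288 = 2√(20540); squaring, (γ^2 - 288)^2 = 4·20540, i.e. γ^4 - 576γ^2 + 82944 - 82160 = 0, i.e. γ^4 - 576γ^2 + 784 = 0. So γ is a root of x^4 - 576x^2 + 784. This polynomial is irreducible over Q: it has no rational root (each ±√158 ± √130 is irrational), and any factorization into two quadratics over Q would force √(20540) ∈ Q (pairing opposite roots) or √158, √130 ∈ Q (other pairings), all impossible. Hence [Q(γ):Q] = 4 = [Q(√158, √130):Q], so Q(γ) = Q(√158, √130).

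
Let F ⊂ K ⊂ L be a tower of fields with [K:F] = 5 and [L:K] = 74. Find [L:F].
[L:F] = 370

The tower law says that for any tower of field extensions F ⊂ K ⊂ L with finite degrees, [L:F] = [L:K] · [K:F]. Here this gives [L:F] = 74 · 5 = 370.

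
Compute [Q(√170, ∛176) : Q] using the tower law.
[Q(√170, ∛176) : Q] = 6

Let L = Q(√170, ∛176). Since Q(√170) ⊂ L and [Q(√170):Q] = 2, the tower law gives 2 | [L:Q]. Likewise Q(∛176) ⊂ L with [Q(∛176):Q] = 3 (because 176 is not a perfect cube), so 3 | [L:Q]. As gcd(2,3) = 1, [L:Q] is divisible by 6. Conversely L is generated over Q by √170 and ∛176, so [L:Q] ≤ 2·3 = 6. Therefore [Q(√170, ∛176) : Q] = 6.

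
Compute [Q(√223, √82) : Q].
[Q(√223, √82) : Q] = 4

[Q(√223):Q] = 2 (min poly x^2 - 223, irreducible since 223 is squarefree > 1). For the top step, suppose √82 ∈ Q(√223), say √82 = c + d√223 with c, d ∈ Q. Squaring: 82 = c^2 + 223d^2 + 2cd√223. Since √223 ∉ Q this forces 2cd = 0. If d = 0 then √82 = c ∈ Q, contradicting 82 squarefree > 1. If c = 0 then 82 = 223d^2, so 223·82 = (223d)^2 is a perfect square in Q — but 223·82 = 18286 is not a perfect square (since 223 and 82 are distinct squarefree integers). Contradiction. Hence √82 ∉ Q(√223), so x^2 - 82 stays irreducible over Q(√223) and [Q(√223, √82) : Q(√223)] = 2. By the tower law, [Q(√223, √82) : Q] = 2 · 2 = 4.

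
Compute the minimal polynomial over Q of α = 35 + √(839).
m_α(x) = x^2 - 70x + 386

From α - 35 = √(839), squaring gives (α - 35)^2 = 839, i.e. α^2 - 70α + 1225 = 839, so α^2 - 70α + 386 = 0. The discriminant of x^2 - 70x + 386 is (-70)^2 - 4·(386) = 4900 - 1544 = 3356, and 4·(839) is not a perfect square in Q since 839 is squarefree and ≠ 1. Hence x^2 - 70x + 386 is irreducible over Q and is the minimal polynomial of α.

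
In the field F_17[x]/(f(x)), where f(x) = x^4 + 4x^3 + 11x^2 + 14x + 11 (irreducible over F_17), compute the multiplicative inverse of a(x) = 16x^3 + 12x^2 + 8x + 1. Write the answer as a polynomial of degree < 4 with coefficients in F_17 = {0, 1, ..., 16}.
a(x)^(-1) ≡ 5x^3 + 9x^2 + 10x + 3 (mod f(x))

Since f is irreducible over F_17, F_17[x]/(f) is a field and a(x) ≠ 0 has an inverse. Apply the extended Euclidean algorithm to f(x) and a(x) in F_17[x]: f(x) = (16x + 1)·a(x) + (7x^2 + 7x + 10);  a(x) = (12x + 14)·(7x^2 + 7x + 10) + (11x + 14);  (7x^2 + 7x + 10) = (13x + 15)·(11x + 14) + (4). The last nonzero remainder is the constant 4 = gcd(f, a) in F_17. Back-substituting through the division chain expresses 4 = s(x)·a(x) + t(x)·f(x) with s(x) ≡ 3x^3 + 2x^2 + 6x + 12 (mod f), so (3x^3 + 2x^2 + 6x + 12)·a(x) ≡ 4 (mod f). Multiplying by 4^(-1) ≡ 13 in F_17 gives a(x)^(-1) ≡ 13·(3x^3 + 2x^2 + 6x + 12) ≡ 5x^3 + 9x^2 + 10x + 3 (mod f). Check: (16x^3 + 12x^2 + 8x + 1)·(5x^3 + 9x^2 + 10x + 3) = 12x^6 + 2x^4 + 7x^3 + 6x^2 + 3 ≡ 1 (mod x^4 + 4x^3 + 11x^2 + 14x + 11).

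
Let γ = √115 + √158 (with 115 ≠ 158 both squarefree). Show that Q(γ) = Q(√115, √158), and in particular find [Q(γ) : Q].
[Q(γ) : Q] = 4 (equivalently, Q(γ) = Q(√115, √158))

Obviously Q(γ) ⊆ Q(√115, √158), and [Q(√115, √158):Q] = 4 (since 115, 158 are distinct squarefree integers > 1 with 18170 not a perfect square). To show equality we compute the minimal polynomial of γ. From γ = √115 + √158: γ^2 = 115 + 2√(18170) + 158 = 273 + 2√(18170), so γ^2 - 273 = 2√(18170); squaring, (γ^2 - 273)^2 = 4·18170, i.e. γ^4 - 546γ^2 + 74529 - 72680 = 0, i.e. γ^4 - 546γ^2 + 1849 = 0. So γ is a root of x^4 - 546x^2 + 1849. This polynomial is irreducible over Q: it has no rational root (each ±√115 ± √158 is irrational), and any factorization into two quadratics over Q would force √(18170) ∈ Q (pairing opposite roots) or √115, √158 ∈ Q (other pairings), all impossible. Hence [Q(γ):Q] = 4 = [Q(√115, √158):Q], so Q(γ) = Q(√115, √158).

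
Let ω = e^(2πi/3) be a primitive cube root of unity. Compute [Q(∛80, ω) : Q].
[Q(∛80, ω) : Q] = 6

[Q(∛80):Q] = 3 (min poly x^3 - 80, irreducible since 80 is not a perfect cube). [Q(ω):Q] = 2 (min poly x^2 + x + 1). Since Q(∛80) ⊂ R and ω ∉ R, we have ω ∉ Q(∛80), so x^2 + x + 1 remains irreducible over Q(∛80) and [Q(∛80, ω) : Q(∛80)] = 2. By the tower law, [Q(∛80, ω) : Q] = 3 · 2 = 6. (In fact Q(∛80, ω) is the splitting field of x^3 - 80 over Q.)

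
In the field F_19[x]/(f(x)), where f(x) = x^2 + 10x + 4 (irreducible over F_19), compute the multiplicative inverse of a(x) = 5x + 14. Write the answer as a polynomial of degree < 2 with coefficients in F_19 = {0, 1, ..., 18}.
a(x)^(-1) ≡ x + 11 (mod f(x))

Since f is irreducible over F_19, F_19[x]/(f) is a field and a(x) ≠ 0 has an inverse. Apply the extended Euclidean algorithm to f(x) and a(x) in F_19[x]: f(x) = (4x + 6)·a(x) + (15). The last nonzero remainder is the constant 15 = gcd(f, a) in F_19. Back-substituting through the division chain expresses 15 = s(x)·a(x) + t(x)·f(x) with s(x) ≡ 15x + 13 (mod f), so (15x + 13)·a(x) ≡ 15 (mod f). Multiplying by 15^(-1) ≡ 14 in F_19 gives a(x)^(-1) ≡ 14·(15x + 13) ≡ x + 11 (mod f). Check: (5x + 14)·(x + 11) = 5x^2 + 12x + 2 ≡ 1 (mod x^2 + 10x + 4).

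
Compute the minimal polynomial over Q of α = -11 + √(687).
m_α(x) = x^2 + 22x - 566

From α + 11 = √(687), squaring gives (α + 11)^2 = 687, i.e. α^2 + 22α + 121 = 687, so α^2 + 22α - 566 = 0. The discriminant of x^2 + 22x - 566 is (22)^2 - 4·(-566) = 484 + 2264 = 2748, and 4·(687) is not a perfect square in Q since 687 is squarefree and ≠ 1. Hence x^2 + 22x - 566 is irreducible over Q and is the minimal polynomial of α.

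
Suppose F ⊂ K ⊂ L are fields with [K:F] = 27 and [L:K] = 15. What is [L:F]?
[L:F] = 405

The tower law says that for any tower of field extensions F ⊂ K ⊂ L with finite degrees, [L:F] = [L:K] · [K:F]. Here this gives [L:F] = 15 · 27 = 405.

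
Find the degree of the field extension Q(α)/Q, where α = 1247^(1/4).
[Q(α):Q] = 4

α is a root of x^4 - 1247. By Eisenstein's criterion at the prime p = 29 (which divides the constant term 1247 but p^2 = 841 does not, since 1247 is squarefree), x^4 - 1247 is irreducible over Q. Hence [Q(α):Q] = 4.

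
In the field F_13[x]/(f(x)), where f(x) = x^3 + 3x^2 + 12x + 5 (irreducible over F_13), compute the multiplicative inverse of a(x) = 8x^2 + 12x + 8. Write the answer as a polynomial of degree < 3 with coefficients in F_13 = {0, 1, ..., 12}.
a(x)^(-1) ≡ 5x^2 (mod f(x))

Since f is irreducible over F_13, F_13[x]/(f) is a field and a(x) ≠ 0 has an inverse. Apply the extended Euclidean algorithm to f(x) and a(x) in F_13[x]: f(x) = (5x + 1)·a(x) + (12x + 10);  a(x) = (5x + 12)·(12x + 10) + (5). The last nonzero remainder is the constant 5 = gcd(f, a) in F_13. Back-substituting through the division chain expresses 5 = s(x)·a(x) + t(x)·f(x) with s(x) ≡ 12x^2 (mod f), so (12x^2)·a(x) ≡ 5 (mod f). Multiplying by 5^(-1) ≡ 8 in F_13 gives a(x)^(-1) ≡ 8·(12x^2) ≡ 5x^2 (mod f). Check: (8x^2 + 12x + 8)·(5x^2) = x^4 + 8x^3 + x^2 ≡ 1 (mod x^3 + 3x^2 + 12x + 5).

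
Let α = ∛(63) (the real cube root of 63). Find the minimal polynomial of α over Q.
m_α(x) = x^3 - 63

α satisfies α^3 = 63, so x^3 - 63 annihilates α. By the rational root test, a rational root p/q (in lowest terms) of x^3 - 63 would satisfy p^3 = 63 q^3, forcing q = 1 and p^3 = 63; but 63 is not a perfect cube, contradiction. A monic cubic over Q with no rational root is irreducible (any nontrivial factorization would include a linear factor). Hence x^3 - 63 is the minimal polynomial of α, and in particular [Q(α):Q] = 3.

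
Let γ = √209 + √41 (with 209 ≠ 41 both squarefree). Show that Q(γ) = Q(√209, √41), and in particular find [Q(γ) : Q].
[Q(γ) : Q] = 4 (equivalently, Q(γ) = Q(√209, √41))

Obviously Q(γ) ⊆ Q(√209, √41), and [Q(√209, √41):Q] = 4 (since 209, 41 are distinct squarefree integers > 1 with 8569 not a perfect square). To show equality we compute the minimal polynomial of γ. From γ = √209 + √41: γ^2 = 209 + 2√(8569) + 41 = 250 + 2√(8569), so γ^2 - 250 = 2√(8569); squaring, (γ^2 - 250)^2 = 4·8569, i.e. γ^4 - 500γ^2 + 62500 - 34276 = 0, i.e. γ^4 - 500γ^2 + 28224 = 0. So γ is a root of x^4 - 500x^2 + 28224. This polynomial is irreducible over Q: it has no rational root (each ±√209 ± √41 is irrational), and any factorization into two quadratics over Q would force √(8569) ∈ Q (pairing opposite roots) or √209, √41 ∈ Q (other pairings), all impossible. Hence [Q(γ):Q] = 4 = [Q(√209, √41):Q], so Q(γ) = Q(√209, √41).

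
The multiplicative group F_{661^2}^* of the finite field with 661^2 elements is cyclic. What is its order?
|F_{661^2}^*| = 436920

F_{661^2} has 661^2 = 436921 elements; its multiplicative group consists of all nonzero elements, so |F_{661^2}^*| = 436921 - 1 = 436920. (It is cyclic since any finite subgroup of the multiplicative group of a field is cyclic.)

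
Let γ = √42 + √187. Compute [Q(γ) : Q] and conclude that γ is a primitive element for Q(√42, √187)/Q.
[Q(γ) : Q] = 4 (equivalently, Q(γ) = Q(√42, √187))

Obviously Q(γ) ⊆ Q(√42, √187), and [Q(√42, √187):Q] = 4 (since 42, 187 are distinct squarefree integers > 1 with 7854 not a perfect square). To show equality we compute the minimal polynomial of γ. From γ = √42 + √187: γ^2 = 42 + 2√(7854) + 187 = 229 + 2√(7854), so γ^2 - 229 = 2√(7854); squaring, (γ^2 - 229)^2 = 4·7854, i.e. γ^4 - 458γ^2 + 52441 - 31416 = 0, i.e. γ^4 - 458γ^2 + 21025 = 0. So γ is a root of x^4 - 458x^2 + 21025. This polynomial is irreducible over Q: it has no rational root (each ±√42 ± √187 is irrational), and any factorization into two quadratics over Q would force √(7854) ∈ Q (pairing opposite roots) or √42, √187 ∈ Q (other pairings), all impossible. Hence [Q(γ):Q] = 4 = [Q(√42, √187):Q], so Q(γ) = Q(√42, √187).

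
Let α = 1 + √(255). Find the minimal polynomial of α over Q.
m_α(x) = x^2 - 2x - 254

From α - 1 = √(255), squaring gives (α - 1)^2 = 255, i.e. α^2 - 2α + 1 = 255, so α^2 - 2α - 254 = 0. The discriminant of x^2 - 2x - 254 is (-2)^2 - 4·(-254) = 4 + 1016 = 1020, and 4·(255) is not a perfect square in Q since 255 is squarefree and ≠ 1. Hence x^2 - 2x - 254 is irreducible over Q and is the minimal polynomial of α.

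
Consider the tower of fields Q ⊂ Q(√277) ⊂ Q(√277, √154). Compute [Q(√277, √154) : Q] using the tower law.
[Q(√277, √154) : Q] = 4

[Q(√277):Q] = 2 (min poly x^2 - 277, irreducible since 277 is squarefree > 1). For the top step, suppose √154 ∈ Q(√277), say √154 = c + d√277 with c, d ∈ Q. Squaring: 154 = c^2 + 277d^2 + 2cd√277. Since √277 ∉ Q this forces 2cd = 0. If d = 0 then √154 = c ∈ Q, contradicting 154 squarefree > 1. If c = 0 then 154 = 277d^2, so 277·154 = (277d)^2 is a perfect square in Q — but 277·154 = 42658 is not a perfect square (since 277 and 154 are distinct squarefree integers). Contradiction. Hence √154 ∉ Q(√277), so x^2 - 154 stays irreducible over Q(√277) and [Q(√277, √154) : Q(√277)] = 2. By the tower law, [Q(√277, √154) : Q] = 2 · 2 = 4.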